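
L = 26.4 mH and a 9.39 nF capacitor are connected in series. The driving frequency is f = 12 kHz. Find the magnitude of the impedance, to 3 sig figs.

578 Ω

ω = 2πf = 75400 rad/s
X_L = ωL = 1990 Ω
X_C = 1/(ωC) = 1410 Ω
Net reactance X = X_L − X_C = 578 Ω
Z = j578 Ω
|Z| = √(0² + 578²) = 578 Ω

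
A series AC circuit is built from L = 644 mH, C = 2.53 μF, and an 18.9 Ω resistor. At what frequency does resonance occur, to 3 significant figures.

125 Hz

ω₀ = 1/√(LC) = 1/√(0.644 × 2.53e-06) = 783.4 rad/s
f₀ = ω₀/(2π) = 125 Hz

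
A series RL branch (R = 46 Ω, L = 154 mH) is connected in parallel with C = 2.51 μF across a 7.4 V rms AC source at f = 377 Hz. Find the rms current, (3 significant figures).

ω = 2πf = 2369 rad/s
X_L = ωL = 365 Ω
X_C = 1/(ωC) = 168 Ω
Branch 1 (R+jX_L): Z₁ = 46.0 + j365 Ω, |Z₁| = 368 Ω
Branch 2 (−jX_C): Z₂ = −j168 Ω
Parallel: Z = Z₁Z₂/(Z₁+Z₂), |Z| = 306 Ω, ∠Z = -84.0°
I = V/|Z| = 7.4/306 = 24.2 mA

24.2 mA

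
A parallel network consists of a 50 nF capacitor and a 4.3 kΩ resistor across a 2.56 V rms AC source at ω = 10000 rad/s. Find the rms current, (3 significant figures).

1.41 mA

X_C = 1/(ωC) = 2000 Ω
Parallel: admittances add. Y = 1/R + jωC
Y = (0.000233 + j0.000500) S
|Y| = 0.000551 S → |Z| = 1/|Y| = 1810 Ω, ∠Z = −∠Y = -65.1°
I = V/|Z| = 2.56/1810 = 1.41 mA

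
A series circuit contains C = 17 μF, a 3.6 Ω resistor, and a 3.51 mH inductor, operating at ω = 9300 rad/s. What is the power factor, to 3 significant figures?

0.136

X_L = ωL = 32.6 Ω
X_C = 1/(ωC) = 6.33 Ω
Net reactance X = X_L − X_C = 26.3 Ω
Z = 3.60 + j26.3 Ω
|Z| = √(3.60² + 26.3²) = 26.6 Ω
∠Z = arctan(26.3/3.60) = 82.2°
cos φ = cos(82.2°) = 0.136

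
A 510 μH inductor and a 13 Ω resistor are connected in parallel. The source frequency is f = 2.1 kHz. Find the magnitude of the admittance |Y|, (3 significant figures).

167 mS

ω = 2πf = 13190 rad/s
X_L = ωL = 6.73 Ω
Parallel: admittances add. Y = 1/R + 1/(jωL)
Y = (0.0769 − j0.149) S
|Y| = 0.167 S → |Z| = 1/|Y| = 5.98 Ω, ∠Z = −∠Y = 62.6°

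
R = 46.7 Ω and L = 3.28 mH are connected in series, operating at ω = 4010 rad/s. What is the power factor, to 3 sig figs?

X_L = ωL = 13.2 Ω
Z = 46.7 + j13.2 Ω
|Z| = √(46.7² + 13.2²) = 48.5 Ω
∠Z = arctan(13.2/46.7) = 15.7°
cos φ = cos(15.7°) = 0.963

0.963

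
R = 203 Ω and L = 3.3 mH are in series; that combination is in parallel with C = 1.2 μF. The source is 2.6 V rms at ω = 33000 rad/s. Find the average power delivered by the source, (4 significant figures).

X_L = ωL = 108.9 Ω
X_C = 1/(ωC) = 25.25 Ω
Branch 1 (R+jX_L): Z₁ = 203.0 + j108.9 Ω, |Z₁| = 230.4 Ω
Branch 2 (−jX_C): Z₂ = −j25.25 Ω
Parallel: Z = Z₁Z₂/(Z₁+Z₂), |Z| = 26.50 Ω, ∠Z = -84.18°
I = V/|Z| = 98.13 mA
P = VI cos φ = 2.6 × 0.09813 × cos(-84.18°) = 25.86 mW

25.86 mW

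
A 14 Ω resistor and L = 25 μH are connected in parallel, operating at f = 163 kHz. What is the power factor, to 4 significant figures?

ω = 2πf = 1.024e+06 rad/s
X_L = ωL = 25.60 Ω
Parallel: admittances add. Y = 1/R + 1/(jωL)
Y = (0.07143 − j0.03906) S
|Y| = 0.08141 S → |Z| = 1/|Y| = 12.28 Ω, ∠Z = −∠Y = 28.67°
cos φ = cos(28.67°) = 0.8774

0.8774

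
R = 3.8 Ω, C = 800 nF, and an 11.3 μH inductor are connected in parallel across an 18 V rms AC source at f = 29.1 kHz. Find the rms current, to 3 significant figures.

7.71 A

ω = 2πf = 182800 rad/s
X_L = ωL = 2.07 Ω
X_C = 1/(ωC) = 6.84 Ω
Parallel: admittances add. Y = 1/R + 1/(jωL) + jωC
Y = (0.263 − j0.338) S
|Y| = 0.428 S → |Z| = 1/|Y| = 2.34 Ω, ∠Z = −∠Y = 52.1°
I = V/|Z| = 18/2.34 = 7.71 A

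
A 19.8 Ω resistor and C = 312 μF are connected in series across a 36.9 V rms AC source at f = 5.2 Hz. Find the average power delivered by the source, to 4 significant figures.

ω = 2πf = 32.67 rad/s
X_C = 1/(ωC) = 98.10 Ω
Z = 19.80 − j98.10 Ω
|Z| = √(19.80² + 98.10²) = 100.1 Ω
∠Z = arctan(-98.10/19.80) = -78.59°
I = V/|Z| = 368.7 mA
P = VI cos φ = 36.9 × 0.3687 × cos(-78.59°) = 2.692 W

2.692 W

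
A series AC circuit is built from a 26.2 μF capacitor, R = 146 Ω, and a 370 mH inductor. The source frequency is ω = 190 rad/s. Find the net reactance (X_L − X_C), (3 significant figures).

X_L = ωL = 70.3 Ω
X_C = 1/(ωC) = 201 Ω
X = 70.3 − 201 = -131 Ω

-131 Ω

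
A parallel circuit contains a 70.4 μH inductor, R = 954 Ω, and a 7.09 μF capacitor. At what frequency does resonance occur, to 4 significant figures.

7.124 kHz

ω₀ = 1/√(LC) = 1/√(7.04e-05 × 7.09e-06) = 44760 rad/s
f₀ = ω₀/(2π) = 7.124 kHz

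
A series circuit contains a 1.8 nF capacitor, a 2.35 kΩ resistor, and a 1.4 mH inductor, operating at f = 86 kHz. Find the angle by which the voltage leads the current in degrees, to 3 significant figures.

-6.59°

ω = 2πf = 540400 rad/s
X_L = ωL = 756 Ω
X_C = 1/(ωC) = 1030 Ω
Net reactance X = X_L − X_C = -272 Ω
Z = 2350 − j272 Ω
|Z| = √(2350² + 272²) = 2370 Ω
∠Z = arctan(-272/2350) = -6.59°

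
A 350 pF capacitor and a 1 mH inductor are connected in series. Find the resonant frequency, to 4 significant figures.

ω₀ = 1/√(LC) = 1/√(0.001 × 3.5e-10) = 1.69e+06 rad/s
f₀ = ω₀/(2π) = 269.0 kHz

269.0 kHz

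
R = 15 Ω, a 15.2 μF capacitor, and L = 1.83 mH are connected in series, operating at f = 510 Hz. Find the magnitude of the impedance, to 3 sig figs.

21.0 Ω

ω = 2πf = 3204 rad/s
X_L = ωL = 5.86 Ω
X_C = 1/(ωC) = 20.5 Ω
Net reactance X = X_L − X_C = -14.7 Ω
Z = 15.0 − j14.7 Ω
|Z| = √(15.0² + 14.7²) = 21.0 Ω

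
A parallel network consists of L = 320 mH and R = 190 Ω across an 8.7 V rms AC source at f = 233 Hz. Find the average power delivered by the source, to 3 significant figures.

398 mW

ω = 2πf = 1464 rad/s
X_L = ωL = 468 Ω
Parallel: admittances add. Y = 1/R + 1/(jωL)
Y = (0.00526 − j0.00213) S
|Y| = 0.00568 S → |Z| = 1/|Y| = 176 Ω, ∠Z = −∠Y = 22.1°
I = V/|Z| = 49.4 mA
P = VI cos φ = 8.7 × 0.0494 × cos(22.1°) = 398 mW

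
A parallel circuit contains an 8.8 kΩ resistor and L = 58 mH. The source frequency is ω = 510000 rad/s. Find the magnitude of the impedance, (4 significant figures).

X_L = ωL = 29580 Ω
Parallel: admittances add. Y = 1/R + 1/(jωL)
Y = (0.0001136 − j3.381e-05) S
|Y| = 0.0001186 S → |Z| = 1/|Y| = 8435 Ω, ∠Z = −∠Y = 16.57°

8435 Ω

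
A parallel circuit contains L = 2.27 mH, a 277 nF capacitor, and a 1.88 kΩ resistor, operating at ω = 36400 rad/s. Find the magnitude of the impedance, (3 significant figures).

479 Ω

X_L = ωL = 82.6 Ω
X_C = 1/(ωC) = 99.2 Ω
Parallel: admittances add. Y = 1/R + 1/(jωL) + jωC
Y = (0.000532 − j0.00202) S
|Y| = 0.00209 S → |Z| = 1/|Y| = 479 Ω, ∠Z = −∠Y = 75.2°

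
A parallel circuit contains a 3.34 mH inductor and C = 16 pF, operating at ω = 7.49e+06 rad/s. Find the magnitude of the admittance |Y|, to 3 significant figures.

79.9 μS

X_L = ωL = 25000 Ω
X_C = 1/(ωC) = 8340 Ω
Parallel: admittances add. Y = 1/(jωL) + jωC
Y = (0 + j7.99e-05) S
|Y| = 7.99e-05 S → |Z| = 1/|Y| = 12500 Ω, ∠Z = −∠Y = -90.0°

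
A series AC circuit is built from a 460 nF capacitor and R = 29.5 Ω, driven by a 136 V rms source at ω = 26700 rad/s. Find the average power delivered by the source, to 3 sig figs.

X_C = 1/(ωC) = 81.4 Ω
Z = 29.5 − j81.4 Ω
|Z| = √(29.5² + 81.4²) = 86.6 Ω
∠Z = arctan(-81.4/29.5) = -70.1°
I = V/|Z| = 1.57 A
P = VI cos φ = 136 × 1.57 × cos(-70.1°) = 72.8 W

72.8 W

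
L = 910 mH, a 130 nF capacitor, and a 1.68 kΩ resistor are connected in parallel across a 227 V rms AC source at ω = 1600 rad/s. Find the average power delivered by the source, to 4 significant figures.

X_L = ωL = 1456 Ω
X_C = 1/(ωC) = 4808 Ω
Parallel: admittances add. Y = 1/R + 1/(jωL) + jωC
Y = (0.0005952 − j0.0004788) S
|Y| = 0.0007639 S → |Z| = 1/|Y| = 1309 Ω, ∠Z = −∠Y = 38.81°
I = V/|Z| = 173.4 mA
P = VI cos φ = 227 × 0.1734 × cos(38.81°) = 30.67 W

30.67 W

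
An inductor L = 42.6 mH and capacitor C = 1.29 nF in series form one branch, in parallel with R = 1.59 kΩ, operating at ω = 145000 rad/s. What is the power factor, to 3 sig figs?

0.463

X_L = ωL = 6180 Ω
X_C = 1/(ωC) = 5350 Ω
Branch 1: Z₁ = R = 1590 Ω
Branch 2 (series LC): Z₂ = j(X_L − X_C) = j831 Ω
Parallel: Z = Z₁Z₂/(Z₁+Z₂), |Z| = 736 Ω, ∠Z = 62.4°
cos φ = cos(62.4°) = 0.463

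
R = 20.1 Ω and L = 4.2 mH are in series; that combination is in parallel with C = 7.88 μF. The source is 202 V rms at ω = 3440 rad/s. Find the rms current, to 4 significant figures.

X_L = ωL = 14.45 Ω
X_C = 1/(ωC) = 36.89 Ω
Branch 1 (R+jX_L): Z₁ = 20.10 + j14.45 Ω, |Z₁| = 24.75 Ω
Branch 2 (−jX_C): Z₂ = −j36.89 Ω
Parallel: Z = Z₁Z₂/(Z₁+Z₂), |Z| = 30.31 Ω, ∠Z = -6.139°
I = V/|Z| = 202/30.31 = 6.664 A

6.664 A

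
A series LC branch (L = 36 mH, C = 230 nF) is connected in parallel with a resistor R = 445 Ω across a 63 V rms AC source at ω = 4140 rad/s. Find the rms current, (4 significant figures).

157.9 mA

X_L = ωL = 149.0 Ω
X_C = 1/(ωC) = 1050 Ω
Branch 1: Z₁ = R = 445.0 Ω
Branch 2 (series LC): Z₂ = j(X_L − X_C) = −j901.2 Ω
Parallel: Z = Z₁Z₂/(Z₁+Z₂), |Z| = 399.0 Ω, ∠Z = -26.28°
I = V/|Z| = 63/399.0 = 157.9 mA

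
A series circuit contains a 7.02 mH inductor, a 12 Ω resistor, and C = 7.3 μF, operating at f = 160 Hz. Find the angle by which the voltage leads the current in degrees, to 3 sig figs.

ω = 2πf = 1005 rad/s
X_L = ωL = 7.06 Ω
X_C = 1/(ωC) = 136 Ω
Net reactance X = X_L − X_C = -129 Ω
Z = 12.0 − j129 Ω
|Z| = √(12.0² + 129²) = 130 Ω
∠Z = arctan(-129/12.0) = -84.7°

-84.7°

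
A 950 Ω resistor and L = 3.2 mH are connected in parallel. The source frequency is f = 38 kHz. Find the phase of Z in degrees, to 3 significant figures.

ω = 2πf = 238800 rad/s
X_L = ωL = 764 Ω
Parallel: admittances add. Y = 1/R + 1/(jωL)
Y = (0.00105 − j0.00131) S
|Y| = 0.00168 S → |Z| = 1/|Y| = 595 Ω, ∠Z = −∠Y = 51.2°

51.2°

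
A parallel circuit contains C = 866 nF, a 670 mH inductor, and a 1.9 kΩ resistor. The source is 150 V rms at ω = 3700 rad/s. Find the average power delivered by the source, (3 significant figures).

X_L = ωL = 2480 Ω
X_C = 1/(ωC) = 312 Ω
Parallel: admittances add. Y = 1/R + 1/(jωL) + jωC
Y = (0.000526 + j0.00280) S
|Y| = 0.00285 S → |Z| = 1/|Y| = 351 Ω, ∠Z = −∠Y = -79.4°
I = V/|Z| = 427 mA
P = VI cos φ = 150 × 0.427 × cos(-79.4°) = 11.8 W

11.8 W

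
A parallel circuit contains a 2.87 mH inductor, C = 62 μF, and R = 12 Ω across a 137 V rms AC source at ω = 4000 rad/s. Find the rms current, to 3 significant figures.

24.8 A

X_L = ωL = 11.5 Ω
X_C = 1/(ωC) = 4.03 Ω
Parallel: admittances add. Y = 1/R + 1/(jωL) + jωC
Y = (0.0833 + j0.161) S
|Y| = 0.181 S → |Z| = 1/|Y| = 5.52 Ω, ∠Z = −∠Y = -62.6°
I = V/|Z| = 137/5.52 = 24.8 A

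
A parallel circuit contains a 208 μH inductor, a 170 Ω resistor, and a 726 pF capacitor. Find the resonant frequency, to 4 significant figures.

ω₀ = 1/√(LC) = 1/√(0.000208 × 7.26e-10) = 2.573e+06 rad/s
f₀ = ω₀/(2π) = 409.6 kHz

409.6 kHz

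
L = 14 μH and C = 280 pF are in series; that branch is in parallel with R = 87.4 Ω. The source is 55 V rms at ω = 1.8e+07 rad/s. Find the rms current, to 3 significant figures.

1.20 A

X_L = ωL = 252 Ω
X_C = 1/(ωC) = 198 Ω
Branch 1: Z₁ = R = 87.4 Ω
Branch 2 (series LC): Z₂ = j(X_L − X_C) = j53.6 Ω
Parallel: Z = Z₁Z₂/(Z₁+Z₂), |Z| = 45.7 Ω, ∠Z = 58.5°
I = V/|Z| = 55/45.7 = 1.20 A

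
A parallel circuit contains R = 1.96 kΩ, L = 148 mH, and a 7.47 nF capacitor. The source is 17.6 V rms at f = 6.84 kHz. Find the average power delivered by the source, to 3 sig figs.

158 mW

ω = 2πf = 42980 rad/s
X_L = ωL = 6360 Ω
X_C = 1/(ωC) = 3110 Ω
Parallel: admittances add. Y = 1/R + 1/(jωL) + jωC
Y = (0.000510 + j0.000164) S
|Y| = 0.000536 S → |Z| = 1/|Y| = 1870 Ω, ∠Z = −∠Y = -17.8°
I = V/|Z| = 9.43 mA
P = VI cos φ = 17.6 × 0.00943 × cos(-17.8°) = 158 mW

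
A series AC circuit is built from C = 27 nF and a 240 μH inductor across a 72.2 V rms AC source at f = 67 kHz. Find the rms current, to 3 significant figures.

5.53 A

ω = 2πf = 421000 rad/s
X_L = ωL = 101 Ω
X_C = 1/(ωC) = 88.0 Ω
Net reactance X = X_L − X_C = 13.1 Ω
Z = j13.1 Ω
|Z| = √(0² + 13.1²) = 13.1 Ω
I = V/|Z| = 72.2/13.1 = 5.53 A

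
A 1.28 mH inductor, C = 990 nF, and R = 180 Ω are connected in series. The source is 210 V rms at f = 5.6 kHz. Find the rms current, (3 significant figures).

1.16 A

ω = 2πf = 35190 rad/s
X_L = ωL = 45.0 Ω
X_C = 1/(ωC) = 28.7 Ω
Net reactance X = X_L − X_C = 16.3 Ω
Z = 180 + j16.3 Ω
|Z| = √(180² + 16.3²) = 181 Ω
I = V/|Z| = 210/181 = 1.16 A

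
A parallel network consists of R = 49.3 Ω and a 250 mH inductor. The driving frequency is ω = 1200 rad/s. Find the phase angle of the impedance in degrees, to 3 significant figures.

9.33°

X_L = ωL = 300 Ω
Parallel: admittances add. Y = 1/R + 1/(jωL)
Y = (0.0203 − j0.00333) S
|Y| = 0.0206 S → |Z| = 1/|Y| = 48.6 Ω, ∠Z = −∠Y = 9.33°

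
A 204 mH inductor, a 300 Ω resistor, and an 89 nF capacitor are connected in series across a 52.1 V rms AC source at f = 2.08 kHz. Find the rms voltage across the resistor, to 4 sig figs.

ω = 2πf = 13070 rad/s
X_L = ωL = 2666 Ω
X_C = 1/(ωC) = 859.7 Ω
Net reactance X = X_L − X_C = 1806 Ω
Z = 300.0 + j1806 Ω
|Z| = √(300.0² + 1806²) = 1831 Ω
I = V/|Z| = 28.45 mA
V_R = I·|Z_R| = 0.02845 × 300.0 = 8.536 V

8.536 V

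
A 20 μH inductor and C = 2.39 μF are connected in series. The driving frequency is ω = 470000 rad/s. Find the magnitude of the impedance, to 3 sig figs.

X_L = ωL = 9.40 Ω
X_C = 1/(ωC) = 0.890 Ω
Net reactance X = X_L − X_C = 8.51 Ω
Z = j8.51 Ω
|Z| = √(0² + 8.51²) = 8.51 Ω

8.51 Ω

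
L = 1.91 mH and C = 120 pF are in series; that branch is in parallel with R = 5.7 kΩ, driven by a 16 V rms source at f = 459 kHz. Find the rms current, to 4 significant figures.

ω = 2πf = 2.884e+06 rad/s
X_L = ωL = 5508 Ω
X_C = 1/(ωC) = 2890 Ω
Branch 1: Z₁ = R = 5700 Ω
Branch 2 (series LC): Z₂ = j(X_L − X_C) = j2619 Ω
Parallel: Z = Z₁Z₂/(Z₁+Z₂), |Z| = 2380 Ω, ∠Z = 65.32°
I = V/|Z| = 16/2380 = 6.723 mA

6.723 mA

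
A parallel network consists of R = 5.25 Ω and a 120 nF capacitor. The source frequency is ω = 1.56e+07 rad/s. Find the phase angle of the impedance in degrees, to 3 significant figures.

X_C = 1/(ωC) = 0.534 Ω
Parallel: admittances add. Y = 1/R + jωC
Y = (0.190 + j1.87) S
|Y| = 1.88 S → |Z| = 1/|Y| = 0.531 Ω, ∠Z = −∠Y = -84.2°

-84.2°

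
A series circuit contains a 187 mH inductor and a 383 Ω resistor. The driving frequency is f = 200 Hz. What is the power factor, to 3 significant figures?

0.852

ω = 2πf = 1257 rad/s
X_L = ωL = 235 Ω
Z = 383 + j235 Ω
|Z| = √(383² + 235²) = 449 Ω
∠Z = arctan(235/383) = 31.5°
cos φ = cos(31.5°) = 0.852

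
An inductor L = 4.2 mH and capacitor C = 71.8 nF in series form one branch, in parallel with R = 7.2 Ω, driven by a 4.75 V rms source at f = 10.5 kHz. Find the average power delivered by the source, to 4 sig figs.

3.134 W

ω = 2πf = 65970 rad/s
X_L = ωL = 277.1 Ω
X_C = 1/(ωC) = 211.1 Ω
Branch 1: Z₁ = R = 7.200 Ω
Branch 2 (series LC): Z₂ = j(X_L − X_C) = j65.98 Ω
Parallel: Z = Z₁Z₂/(Z₁+Z₂), |Z| = 7.158 Ω, ∠Z = 6.228°
I = V/|Z| = 663.6 mA
P = VI cos φ = 4.75 × 0.6636 × cos(6.228°) = 3.134 W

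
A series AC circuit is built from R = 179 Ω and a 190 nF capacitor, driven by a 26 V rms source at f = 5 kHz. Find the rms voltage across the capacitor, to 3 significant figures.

ω = 2πf = 31420 rad/s
X_C = 1/(ωC) = 168 Ω
Z = 179 − j168 Ω
|Z| = √(179² + 168²) = 245 Ω
I = V/|Z| = 106 mA
V_C = I·|Z_C| = 0.106 × 168 = 17.8 V

17.8 V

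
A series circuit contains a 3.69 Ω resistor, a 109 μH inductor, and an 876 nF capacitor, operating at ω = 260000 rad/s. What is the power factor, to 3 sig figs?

0.152

X_L = ωL = 28.3 Ω
X_C = 1/(ωC) = 4.39 Ω
Net reactance X = X_L − X_C = 23.9 Ω
Z = 3.69 + j23.9 Ω
|Z| = √(3.69² + 23.9²) = 24.2 Ω
∠Z = arctan(23.9/3.69) = 81.2°
cos φ = cos(81.2°) = 0.152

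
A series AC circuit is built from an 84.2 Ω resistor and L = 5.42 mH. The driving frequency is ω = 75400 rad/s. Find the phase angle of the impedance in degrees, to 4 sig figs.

78.36°

X_L = ωL = 408.7 Ω
Z = 84.20 + j408.7 Ω
|Z| = √(84.20² + 408.7²) = 417.3 Ω
∠Z = arctan(408.7/84.20) = 78.36°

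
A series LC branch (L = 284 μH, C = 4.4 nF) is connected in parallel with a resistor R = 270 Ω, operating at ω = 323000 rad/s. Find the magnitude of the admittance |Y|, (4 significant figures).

X_L = ωL = 91.73 Ω
X_C = 1/(ωC) = 703.6 Ω
Branch 1: Z₁ = R = 270.0 Ω
Branch 2 (series LC): Z₂ = j(X_L − X_C) = −j611.9 Ω
Parallel: Z = Z₁Z₂/(Z₁+Z₂), |Z| = 247.0 Ω, ∠Z = -23.81°
|Y| = 1/|Z| = 4.048 mS

4.048 mS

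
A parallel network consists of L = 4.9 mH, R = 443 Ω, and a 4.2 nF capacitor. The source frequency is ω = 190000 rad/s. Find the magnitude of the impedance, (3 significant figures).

X_L = ωL = 931 Ω
X_C = 1/(ωC) = 1250 Ω
Parallel: admittances add. Y = 1/R + 1/(jωL) + jωC
Y = (0.00226 − j0.000276) S
|Y| = 0.00227 S → |Z| = 1/|Y| = 440 Ω, ∠Z = −∠Y = 6.97°

440 Ω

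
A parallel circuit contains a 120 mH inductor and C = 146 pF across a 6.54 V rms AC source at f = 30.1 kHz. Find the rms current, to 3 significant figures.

ω = 2πf = 189100 rad/s
X_L = ωL = 22700 Ω
X_C = 1/(ωC) = 36200 Ω
Parallel: admittances add. Y = 1/(jωL) + jωC
Y = (0 − j1.65e-05) S
|Y| = 1.65e-05 S → |Z| = 1/|Y| = 60800 Ω, ∠Z = −∠Y = 90.0°
I = V/|Z| = 6.54/60800 = 108 μA

108 μA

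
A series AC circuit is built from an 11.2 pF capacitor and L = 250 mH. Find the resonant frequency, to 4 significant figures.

ω₀ = 1/√(LC) = 1/√(0.25 × 1.12e-11) = 597600 rad/s
f₀ = ω₀/(2π) = 95.11 kHz

95.11 kHz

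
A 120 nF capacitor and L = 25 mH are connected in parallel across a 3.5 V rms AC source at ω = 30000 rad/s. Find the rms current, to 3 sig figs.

X_L = ωL = 750 Ω
X_C = 1/(ωC) = 278 Ω
Parallel: admittances add. Y = 1/(jωL) + jωC
Y = (0 + j0.00227) S
|Y| = 0.00227 S → |Z| = 1/|Y| = 441 Ω, ∠Z = −∠Y = -90.0°
I = V/|Z| = 3.5/441 = 7.93 mA

7.93 mA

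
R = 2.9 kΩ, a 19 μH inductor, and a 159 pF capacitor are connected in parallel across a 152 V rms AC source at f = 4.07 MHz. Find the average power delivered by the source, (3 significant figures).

ω = 2πf = 2.557e+07 rad/s
X_L = ωL = 486 Ω
X_C = 1/(ωC) = 246 Ω
Parallel: admittances add. Y = 1/R + 1/(jωL) + jωC
Y = (0.000345 + j0.00201) S
|Y| = 0.00204 S → |Z| = 1/|Y| = 491 Ω, ∠Z = −∠Y = -80.3°
I = V/|Z| = 310 mA
P = VI cos φ = 152 × 0.310 × cos(-80.3°) = 7.97 W

7.97 W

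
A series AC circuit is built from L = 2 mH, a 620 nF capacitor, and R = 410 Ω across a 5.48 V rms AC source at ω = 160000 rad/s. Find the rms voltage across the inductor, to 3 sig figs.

3.41 V

X_L = ωL = 320 Ω
X_C = 1/(ωC) = 10.1 Ω
Net reactance X = X_L − X_C = 310 Ω
Z = 410 + j310 Ω
|Z| = √(410² + 310²) = 514 Ω
I = V/|Z| = 10.7 mA
V_L = I·|Z_L| = 0.0107 × 320 = 3.41 V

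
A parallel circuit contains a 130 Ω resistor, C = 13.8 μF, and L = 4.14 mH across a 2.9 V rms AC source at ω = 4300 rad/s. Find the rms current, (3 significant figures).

X_L = ωL = 17.8 Ω
X_C = 1/(ωC) = 16.9 Ω
Parallel: admittances add. Y = 1/R + 1/(jωL) + jωC
Y = (0.00769 + j0.00317) S
|Y| = 0.00832 S → |Z| = 1/|Y| = 120 Ω, ∠Z = −∠Y = -22.4°
I = V/|Z| = 2.9/120 = 24.1 mA

24.1 mA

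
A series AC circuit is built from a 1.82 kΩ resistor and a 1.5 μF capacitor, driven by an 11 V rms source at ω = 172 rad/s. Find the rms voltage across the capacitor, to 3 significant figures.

9.96 V

X_C = 1/(ωC) = 3880 Ω
Z = 1820 − j3880 Ω
|Z| = √(1820² + 3880²) = 4280 Ω
I = V/|Z| = 2.57 mA
V_C = I·|Z_C| = 0.00257 × 3880 = 9.96 V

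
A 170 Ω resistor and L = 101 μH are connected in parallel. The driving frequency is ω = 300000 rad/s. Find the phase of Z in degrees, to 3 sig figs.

X_L = ωL = 30.3 Ω
Parallel: admittances add. Y = 1/R + 1/(jωL)
Y = (0.00588 − j0.0330) S
|Y| = 0.0335 S → |Z| = 1/|Y| = 29.8 Ω, ∠Z = −∠Y = 79.9°

79.9°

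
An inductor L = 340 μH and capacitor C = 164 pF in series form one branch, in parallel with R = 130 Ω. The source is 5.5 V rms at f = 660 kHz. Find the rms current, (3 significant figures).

ω = 2πf = 4.147e+06 rad/s
X_L = ωL = 1410 Ω
X_C = 1/(ωC) = 1470 Ω
Branch 1: Z₁ = R = 130 Ω
Branch 2 (series LC): Z₂ = j(X_L − X_C) = −j60.4 Ω
Parallel: Z = Z₁Z₂/(Z₁+Z₂), |Z| = 54.8 Ω, ∠Z = -65.1°
I = V/|Z| = 5.5/54.8 = 100 mA

100 mA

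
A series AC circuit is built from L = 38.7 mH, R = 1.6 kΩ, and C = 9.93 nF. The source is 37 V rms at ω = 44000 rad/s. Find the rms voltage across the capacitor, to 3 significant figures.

X_L = ωL = 1700 Ω
X_C = 1/(ωC) = 2290 Ω
Net reactance X = X_L − X_C = -586 Ω
Z = 1600 − j586 Ω
|Z| = √(1600² + 586²) = 1700 Ω
I = V/|Z| = 21.7 mA
V_C = I·|Z_C| = 0.0217 × 2290 = 49.7 V

49.7 V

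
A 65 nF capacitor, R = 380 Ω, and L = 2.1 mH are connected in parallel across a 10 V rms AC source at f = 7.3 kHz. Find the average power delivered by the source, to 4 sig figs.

263.2 mW

ω = 2πf = 45870 rad/s
X_L = ωL = 96.32 Ω
X_C = 1/(ωC) = 335.4 Ω
Parallel: admittances add. Y = 1/R + 1/(jωL) + jωC
Y = (0.002632 − j0.007401) S
|Y| = 0.007855 S → |Z| = 1/|Y| = 127.3 Ω, ∠Z = −∠Y = 70.43°
I = V/|Z| = 78.55 mA
P = VI cos φ = 10 × 0.07855 × cos(70.43°) = 263.2 mW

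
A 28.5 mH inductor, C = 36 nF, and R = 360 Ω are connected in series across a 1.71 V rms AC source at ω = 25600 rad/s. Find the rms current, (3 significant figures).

3.38 mA

X_L = ωL = 730 Ω
X_C = 1/(ωC) = 1090 Ω
Net reactance X = X_L − X_C = -355 Ω
Z = 360 − j355 Ω
|Z| = √(360² + 355²) = 506 Ω
I = V/|Z| = 1.71/506 = 3.38 mA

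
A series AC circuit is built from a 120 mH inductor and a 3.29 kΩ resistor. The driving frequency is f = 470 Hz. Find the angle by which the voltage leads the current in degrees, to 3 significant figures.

6.15°

ω = 2πf = 2953 rad/s
X_L = ωL = 354 Ω
Z = 3290 + j354 Ω
|Z| = √(3290² + 354²) = 3310 Ω
∠Z = arctan(354/3290) = 6.15°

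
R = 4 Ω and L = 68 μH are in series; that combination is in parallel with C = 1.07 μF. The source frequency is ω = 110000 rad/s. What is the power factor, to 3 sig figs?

X_L = ωL = 7.48 Ω
X_C = 1/(ωC) = 8.50 Ω
Branch 1 (R+jX_L): Z₁ = 4.00 + j7.48 Ω, |Z₁| = 8.48 Ω
Branch 2 (−jX_C): Z₂ = −j8.50 Ω
Parallel: Z = Z₁Z₂/(Z₁+Z₂), |Z| = 17.5 Ω, ∠Z = -13.9°
cos φ = cos(-13.9°) = 0.971

0.971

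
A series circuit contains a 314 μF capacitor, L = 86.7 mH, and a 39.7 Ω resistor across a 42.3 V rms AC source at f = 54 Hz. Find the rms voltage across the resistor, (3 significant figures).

37.8 V

ω = 2πf = 339.3 rad/s
X_L = ωL = 29.4 Ω
X_C = 1/(ωC) = 9.39 Ω
Net reactance X = X_L − X_C = 20.0 Ω
Z = 39.7 + j20.0 Ω
|Z| = √(39.7² + 20.0²) = 44.5 Ω
I = V/|Z| = 951 mA
V_R = I·|Z_R| = 0.951 × 39.7 = 37.8 V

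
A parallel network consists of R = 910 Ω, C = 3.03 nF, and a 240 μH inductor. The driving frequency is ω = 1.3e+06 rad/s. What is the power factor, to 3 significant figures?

0.832

X_L = ωL = 312 Ω
X_C = 1/(ωC) = 254 Ω
Parallel: admittances add. Y = 1/R + 1/(jωL) + jωC
Y = (0.00110 + j0.000734) S
|Y| = 0.00132 S → |Z| = 1/|Y| = 757 Ω, ∠Z = −∠Y = -33.7°
cos φ = cos(-33.7°) = 0.832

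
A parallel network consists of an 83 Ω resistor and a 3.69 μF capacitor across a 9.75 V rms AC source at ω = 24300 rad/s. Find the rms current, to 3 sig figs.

X_C = 1/(ωC) = 11.2 Ω
Parallel: admittances add. Y = 1/R + jωC
Y = (0.0120 + j0.0897) S
|Y| = 0.0905 S → |Z| = 1/|Y| = 11.1 Ω, ∠Z = −∠Y = -82.3°
I = V/|Z| = 9.75/11.1 = 882 mA

882 mA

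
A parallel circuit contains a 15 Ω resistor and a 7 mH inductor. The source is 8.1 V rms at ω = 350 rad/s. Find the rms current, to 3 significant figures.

X_L = ωL = 2.45 Ω
Parallel: admittances add. Y = 1/R + 1/(jωL)
Y = (0.0667 − j0.408) S
|Y| = 0.414 S → |Z| = 1/|Y| = 2.42 Ω, ∠Z = −∠Y = 80.7°
I = V/|Z| = 8.1/2.42 = 3.35 A

3.35 A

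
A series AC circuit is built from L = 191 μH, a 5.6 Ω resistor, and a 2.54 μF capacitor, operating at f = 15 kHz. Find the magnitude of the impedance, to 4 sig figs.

ω = 2πf = 94250 rad/s
X_L = ωL = 18.00 Ω
X_C = 1/(ωC) = 4.177 Ω
Net reactance X = X_L − X_C = 13.82 Ω
Z = 5.600 + j13.82 Ω
|Z| = √(5.600² + 13.82²) = 14.92 Ω

14.92 Ω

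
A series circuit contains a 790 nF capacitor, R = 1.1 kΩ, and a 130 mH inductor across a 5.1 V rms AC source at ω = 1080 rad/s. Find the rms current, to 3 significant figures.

X_L = ωL = 140 Ω
X_C = 1/(ωC) = 1170 Ω
Net reactance X = X_L − X_C = -1030 Ω
Z = 1100 − j1030 Ω
|Z| = √(1100² + 1030²) = 1510 Ω
I = V/|Z| = 5.1/1510 = 3.38 mA

3.38 mA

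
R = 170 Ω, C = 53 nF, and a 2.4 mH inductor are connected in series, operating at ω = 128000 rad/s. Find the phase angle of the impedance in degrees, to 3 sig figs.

43.2°

X_L = ωL = 307 Ω
X_C = 1/(ωC) = 147 Ω
Net reactance X = X_L − X_C = 160 Ω
Z = 170 + j160 Ω
|Z| = √(170² + 160²) = 233 Ω
∠Z = arctan(160/170) = 43.2°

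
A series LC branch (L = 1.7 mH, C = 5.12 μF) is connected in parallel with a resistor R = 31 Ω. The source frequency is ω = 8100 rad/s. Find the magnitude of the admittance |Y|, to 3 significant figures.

102 mS

X_L = ωL = 13.8 Ω
X_C = 1/(ωC) = 24.1 Ω
Branch 1: Z₁ = R = 31.0 Ω
Branch 2 (series LC): Z₂ = j(X_L − X_C) = −j10.3 Ω
Parallel: Z = Z₁Z₂/(Z₁+Z₂), |Z| = 9.81 Ω, ∠Z = -71.5°
|Y| = 1/|Z| = 102 mS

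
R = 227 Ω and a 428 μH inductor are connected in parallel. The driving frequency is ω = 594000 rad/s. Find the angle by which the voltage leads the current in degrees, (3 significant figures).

X_L = ωL = 254 Ω
Parallel: admittances add. Y = 1/R + 1/(jωL)
Y = (0.00441 − j0.00393) S
|Y| = 0.00591 S → |Z| = 1/|Y| = 169 Ω, ∠Z = −∠Y = 41.8°

41.8°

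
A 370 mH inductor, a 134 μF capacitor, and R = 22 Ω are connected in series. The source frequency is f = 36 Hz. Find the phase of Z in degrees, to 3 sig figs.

66.5°

ω = 2πf = 226.2 rad/s
X_L = ωL = 83.7 Ω
X_C = 1/(ωC) = 33.0 Ω
Net reactance X = X_L − X_C = 50.7 Ω
Z = 22.0 + j50.7 Ω
|Z| = √(22.0² + 50.7²) = 55.3 Ω
∠Z = arctan(50.7/22.0) = 66.5°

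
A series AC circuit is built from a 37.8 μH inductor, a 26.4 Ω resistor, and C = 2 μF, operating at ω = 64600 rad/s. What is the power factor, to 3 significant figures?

0.980

X_L = ωL = 2.44 Ω
X_C = 1/(ωC) = 7.74 Ω
Net reactance X = X_L − X_C = -5.30 Ω
Z = 26.4 − j5.30 Ω
|Z| = √(26.4² + 5.30²) = 26.9 Ω
∠Z = arctan(-5.30/26.4) = -11.3°
cos φ = cos(-11.3°) = 0.980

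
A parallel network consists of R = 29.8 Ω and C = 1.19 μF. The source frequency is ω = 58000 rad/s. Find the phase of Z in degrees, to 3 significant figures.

X_C = 1/(ωC) = 14.5 Ω
Parallel: admittances add. Y = 1/R + jωC
Y = (0.0336 + j0.0690) S
|Y| = 0.0767 S → |Z| = 1/|Y| = 13.0 Ω, ∠Z = −∠Y = -64.1°

-64.1°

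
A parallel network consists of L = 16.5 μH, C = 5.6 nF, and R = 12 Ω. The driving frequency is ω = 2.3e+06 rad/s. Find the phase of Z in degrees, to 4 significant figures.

X_L = ωL = 37.95 Ω
X_C = 1/(ωC) = 77.64 Ω
Parallel: admittances add. Y = 1/R + 1/(jωL) + jωC
Y = (0.08333 − j0.01347) S
|Y| = 0.08442 S → |Z| = 1/|Y| = 11.85 Ω, ∠Z = −∠Y = 9.182°

9.182°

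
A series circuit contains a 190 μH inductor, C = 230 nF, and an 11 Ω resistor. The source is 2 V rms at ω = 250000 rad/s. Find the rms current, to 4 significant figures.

62.39 mA

X_L = ωL = 47.50 Ω
X_C = 1/(ωC) = 17.39 Ω
Net reactance X = X_L − X_C = 30.11 Ω
Z = 11.00 + j30.11 Ω
|Z| = √(11.00² + 30.11²) = 32.06 Ω
I = V/|Z| = 2/32.06 = 62.39 mA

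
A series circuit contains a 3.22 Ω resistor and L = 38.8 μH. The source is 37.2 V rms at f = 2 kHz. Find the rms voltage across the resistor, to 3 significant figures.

ω = 2πf = 12570 rad/s
X_L = ωL = 0.488 Ω
Z = 3.22 + j0.488 Ω
|Z| = √(3.22² + 0.488²) = 3.26 Ω
I = V/|Z| = 11.4 A
V_R = I·|Z_R| = 11.4 × 3.22 = 36.8 V

36.8 V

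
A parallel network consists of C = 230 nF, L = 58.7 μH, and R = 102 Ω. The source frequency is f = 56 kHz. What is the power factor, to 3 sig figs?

ω = 2πf = 351900 rad/s
X_L = ωL = 20.7 Ω
X_C = 1/(ωC) = 12.4 Ω
Parallel: admittances add. Y = 1/R + 1/(jωL) + jωC
Y = (0.00980 + j0.0325) S
|Y| = 0.0340 S → |Z| = 1/|Y| = 29.4 Ω, ∠Z = −∠Y = -73.2°
cos φ = cos(-73.2°) = 0.289

0.289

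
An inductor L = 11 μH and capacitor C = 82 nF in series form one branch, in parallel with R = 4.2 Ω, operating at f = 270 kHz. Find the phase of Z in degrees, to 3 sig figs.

ω = 2πf = 1.696e+06 rad/s
X_L = ωL = 18.7 Ω
X_C = 1/(ωC) = 7.19 Ω
Branch 1: Z₁ = R = 4.20 Ω
Branch 2 (series LC): Z₂ = j(X_L − X_C) = j11.5 Ω
Parallel: Z = Z₁Z₂/(Z₁+Z₂), |Z| = 3.94 Ω, ∠Z = 20.1°

20.1°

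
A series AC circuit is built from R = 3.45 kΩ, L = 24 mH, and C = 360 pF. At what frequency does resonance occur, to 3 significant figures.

ω₀ = 1/√(LC) = 1/√(0.024 × 3.6e-10) = 340200 rad/s
f₀ = ω₀/(2π) = 54.1 kHz

54.1 kHz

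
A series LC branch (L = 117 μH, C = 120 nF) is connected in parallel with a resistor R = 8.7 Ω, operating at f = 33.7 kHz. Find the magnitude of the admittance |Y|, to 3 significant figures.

ω = 2πf = 211700 rad/s
X_L = ωL = 24.8 Ω
X_C = 1/(ωC) = 39.4 Ω
Branch 1: Z₁ = R = 8.70 Ω
Branch 2 (series LC): Z₂ = j(X_L − X_C) = −j14.6 Ω
Parallel: Z = Z₁Z₂/(Z₁+Z₂), |Z| = 7.47 Ω, ∠Z = -30.8°
|Y| = 1/|Z| = 134 mS

134 mS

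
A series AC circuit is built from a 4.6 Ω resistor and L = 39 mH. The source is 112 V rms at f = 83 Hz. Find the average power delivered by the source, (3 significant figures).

133 W

ω = 2πf = 521.5 rad/s
X_L = ωL = 20.3 Ω
Z = 4.60 + j20.3 Ω
|Z| = √(4.60² + 20.3²) = 20.9 Ω
∠Z = arctan(20.3/4.60) = 77.3°
I = V/|Z| = 5.37 A
P = VI cos φ = 112 × 5.37 × cos(77.3°) = 133 W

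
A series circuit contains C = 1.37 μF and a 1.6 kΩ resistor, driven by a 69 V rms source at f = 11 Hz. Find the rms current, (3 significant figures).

6.46 mA

ω = 2πf = 69.12 rad/s
X_C = 1/(ωC) = 10600 Ω
Z = 1600 − j10600 Ω
|Z| = √(1600² + 10600²) = 10700 Ω
I = V/|Z| = 69/10700 = 6.46 mA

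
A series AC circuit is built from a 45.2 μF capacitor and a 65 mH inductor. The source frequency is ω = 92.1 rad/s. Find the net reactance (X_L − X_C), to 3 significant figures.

-234 Ω

X_L = ωL = 5.99 Ω
X_C = 1/(ωC) = 240 Ω
X = 5.99 − 240 = -234 Ω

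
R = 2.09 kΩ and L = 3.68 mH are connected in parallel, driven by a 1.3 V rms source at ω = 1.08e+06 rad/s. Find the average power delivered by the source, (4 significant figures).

X_L = ωL = 3974 Ω
Parallel: admittances add. Y = 1/R + 1/(jωL)
Y = (0.0004785 − j0.0002516) S
|Y| = 0.0005406 S → |Z| = 1/|Y| = 1850 Ω, ∠Z = −∠Y = 27.74°
I = V/|Z| = 702.8 μA
P = VI cos φ = 1.3 × 0.0007028 × cos(27.74°) = 808.6 μW

808.6 μW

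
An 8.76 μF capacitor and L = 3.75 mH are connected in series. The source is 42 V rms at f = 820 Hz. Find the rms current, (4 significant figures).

ω = 2πf = 5152 rad/s
X_L = ωL = 19.32 Ω
X_C = 1/(ωC) = 22.16 Ω
Net reactance X = X_L − X_C = -2.836 Ω
Z = − j2.836 Ω
|Z| = √(0² + 2.836²) = 2.836 Ω
I = V/|Z| = 42/2.836 = 14.81 A

14.81 A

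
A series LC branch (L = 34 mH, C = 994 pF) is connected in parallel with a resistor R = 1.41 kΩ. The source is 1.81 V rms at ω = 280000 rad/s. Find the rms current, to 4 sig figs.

X_L = ωL = 9520 Ω
X_C = 1/(ωC) = 3593 Ω
Branch 1: Z₁ = R = 1410 Ω
Branch 2 (series LC): Z₂ = j(X_L − X_C) = j5927 Ω
Parallel: Z = Z₁Z₂/(Z₁+Z₂), |Z| = 1372 Ω, ∠Z = 13.38°
I = V/|Z| = 1.81/1372 = 1.320 mA

1.320 mA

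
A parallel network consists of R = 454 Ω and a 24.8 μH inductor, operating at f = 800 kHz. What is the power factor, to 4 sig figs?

ω = 2πf = 5.027e+06 rad/s
X_L = ωL = 124.7 Ω
Parallel: admittances add. Y = 1/R + 1/(jωL)
Y = (0.002203 − j0.008022) S
|Y| = 0.008319 S → |Z| = 1/|Y| = 120.2 Ω, ∠Z = −∠Y = 74.65°
cos φ = cos(74.65°) = 0.2648

0.2648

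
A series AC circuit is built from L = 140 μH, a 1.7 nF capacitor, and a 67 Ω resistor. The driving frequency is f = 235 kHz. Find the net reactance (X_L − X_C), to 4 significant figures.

ω = 2πf = 1.477e+06 rad/s
X_L = ωL = 206.7 Ω
X_C = 1/(ωC) = 398.4 Ω
X = 206.7 − 398.4 = -191.7 Ω

-191.7 Ω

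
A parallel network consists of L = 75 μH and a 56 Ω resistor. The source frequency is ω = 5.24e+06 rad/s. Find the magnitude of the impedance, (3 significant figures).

X_L = ωL = 393 Ω
Parallel: admittances add. Y = 1/R + 1/(jωL)
Y = (0.0179 − j0.00254) S
|Y| = 0.0180 S → |Z| = 1/|Y| = 55.4 Ω, ∠Z = −∠Y = 8.11°

55.4 Ω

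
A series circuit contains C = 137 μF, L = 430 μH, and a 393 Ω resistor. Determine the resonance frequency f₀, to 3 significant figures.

656 Hz

ω₀ = 1/√(LC) = 1/√(0.00043 × 0.000137) = 4120 rad/s
f₀ = ω₀/(2π) = 656 Hz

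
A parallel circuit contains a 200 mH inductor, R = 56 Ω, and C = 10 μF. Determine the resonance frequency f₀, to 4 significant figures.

112.5 Hz

ω₀ = 1/√(LC) = 1/√(0.2 × 1e-05) = 707.1 rad/s
f₀ = ω₀/(2π) = 112.5 Hz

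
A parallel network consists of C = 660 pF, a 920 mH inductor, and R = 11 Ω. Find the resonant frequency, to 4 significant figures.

6.459 kHz

ω₀ = 1/√(LC) = 1/√(0.92 × 6.6e-10) = 40580 rad/s
f₀ = ω₀/(2π) = 6.459 kHz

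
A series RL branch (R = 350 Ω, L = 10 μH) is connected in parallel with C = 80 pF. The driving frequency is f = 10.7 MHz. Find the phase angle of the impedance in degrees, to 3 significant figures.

ω = 2πf = 6.723e+07 rad/s
X_L = ωL = 672 Ω
X_C = 1/(ωC) = 186 Ω
Branch 1 (R+jX_L): Z₁ = 350 + j672 Ω, |Z₁| = 758 Ω
Branch 2 (−jX_C): Z₂ = −j186 Ω
Parallel: Z = Z₁Z₂/(Z₁+Z₂), |Z| = 235 Ω, ∠Z = -81.8°

-81.8°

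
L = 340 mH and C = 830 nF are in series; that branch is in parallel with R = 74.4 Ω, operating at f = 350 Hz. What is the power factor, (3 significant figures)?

0.937

ω = 2πf = 2199 rad/s
X_L = ωL = 748 Ω
X_C = 1/(ωC) = 548 Ω
Branch 1: Z₁ = R = 74.4 Ω
Branch 2 (series LC): Z₂ = j(X_L − X_C) = j200 Ω
Parallel: Z = Z₁Z₂/(Z₁+Z₂), |Z| = 69.7 Ω, ∠Z = 20.4°
cos φ = cos(20.4°) = 0.937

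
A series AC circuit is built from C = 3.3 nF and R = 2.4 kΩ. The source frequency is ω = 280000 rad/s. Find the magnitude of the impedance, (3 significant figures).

2630 Ω

X_C = 1/(ωC) = 1080 Ω
Z = 2400 − j1080 Ω
|Z| = √(2400² + 1080²) = 2630 Ω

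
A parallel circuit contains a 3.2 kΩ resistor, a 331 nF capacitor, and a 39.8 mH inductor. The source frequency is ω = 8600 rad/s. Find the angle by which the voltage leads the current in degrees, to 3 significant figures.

13.5°

X_L = ωL = 342 Ω
X_C = 1/(ωC) = 351 Ω
Parallel: admittances add. Y = 1/R + 1/(jωL) + jωC
Y = (0.000313 − j7.5e-05) S
|Y| = 0.000321 S → |Z| = 1/|Y| = 3110 Ω, ∠Z = −∠Y = 13.5°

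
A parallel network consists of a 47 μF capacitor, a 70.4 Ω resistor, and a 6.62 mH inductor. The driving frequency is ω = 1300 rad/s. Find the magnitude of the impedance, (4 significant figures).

17.57 Ω

X_L = ωL = 8.606 Ω
X_C = 1/(ωC) = 16.37 Ω
Parallel: admittances add. Y = 1/R + 1/(jωL) + jωC
Y = (0.01420 − j0.05510) S
|Y| = 0.05690 S → |Z| = 1/|Y| = 17.57 Ω, ∠Z = −∠Y = 75.54°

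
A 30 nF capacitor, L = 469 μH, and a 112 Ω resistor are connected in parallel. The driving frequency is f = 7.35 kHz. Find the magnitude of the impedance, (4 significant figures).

ω = 2πf = 46180 rad/s
X_L = ωL = 21.66 Ω
X_C = 1/(ωC) = 721.8 Ω
Parallel: admittances add. Y = 1/R + 1/(jωL) + jωC
Y = (0.008929 − j0.04478) S
|Y| = 0.04567 S → |Z| = 1/|Y| = 21.90 Ω, ∠Z = −∠Y = 78.72°

21.90 Ω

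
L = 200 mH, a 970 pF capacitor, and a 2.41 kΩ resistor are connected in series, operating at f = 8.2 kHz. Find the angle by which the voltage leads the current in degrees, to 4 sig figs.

ω = 2πf = 51520 rad/s
X_L = ωL = 10300 Ω
X_C = 1/(ωC) = 20010 Ω
Net reactance X = X_L − X_C = -9705 Ω
Z = 2410 − j9705 Ω
|Z| = √(2410² + 9705²) = 10000 Ω
∠Z = arctan(-9705/2410) = -76.05°

-76.05°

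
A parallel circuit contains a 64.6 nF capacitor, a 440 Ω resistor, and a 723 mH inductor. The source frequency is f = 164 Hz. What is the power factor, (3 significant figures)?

ω = 2πf = 1030 rad/s
X_L = ωL = 745 Ω
X_C = 1/(ωC) = 15000 Ω
Parallel: admittances add. Y = 1/R + 1/(jωL) + jωC
Y = (0.00227 − j0.00128) S
|Y| = 0.00261 S → |Z| = 1/|Y| = 384 Ω, ∠Z = −∠Y = 29.3°
cos φ = cos(29.3°) = 0.872

0.872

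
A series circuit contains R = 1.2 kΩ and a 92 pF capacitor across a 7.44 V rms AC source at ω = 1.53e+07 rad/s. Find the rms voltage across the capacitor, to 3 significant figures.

3.79 V

X_C = 1/(ωC) = 710 Ω
Z = 1200 − j710 Ω
|Z| = √(1200² + 710²) = 1390 Ω
I = V/|Z| = 5.34 mA
V_C = I·|Z_C| = 0.00534 × 710 = 3.79 V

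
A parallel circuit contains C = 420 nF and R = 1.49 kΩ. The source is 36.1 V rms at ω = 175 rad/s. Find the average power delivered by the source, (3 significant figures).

875 mW

X_C = 1/(ωC) = 13600 Ω
Parallel: admittances add. Y = 1/R + jωC
Y = (0.000671 + j7.35e-05) S
|Y| = 0.000675 S → |Z| = 1/|Y| = 1480 Ω, ∠Z = −∠Y = -6.25°
I = V/|Z| = 24.4 mA
P = VI cos φ = 36.1 × 0.0244 × cos(-6.25°) = 875 mW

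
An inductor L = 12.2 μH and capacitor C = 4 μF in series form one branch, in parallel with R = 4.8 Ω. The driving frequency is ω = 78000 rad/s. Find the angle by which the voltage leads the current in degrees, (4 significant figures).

-64.85°

X_L = ωL = 0.9516 Ω
X_C = 1/(ωC) = 3.205 Ω
Branch 1: Z₁ = R = 4.800 Ω
Branch 2 (series LC): Z₂ = j(X_L − X_C) = −j2.254 Ω
Parallel: Z = Z₁Z₂/(Z₁+Z₂), |Z| = 2.040 Ω, ∠Z = -64.85°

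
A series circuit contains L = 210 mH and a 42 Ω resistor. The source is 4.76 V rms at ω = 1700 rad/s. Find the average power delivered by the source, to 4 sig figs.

7.365 mW

X_L = ωL = 357.0 Ω
Z = 42.00 + j357.0 Ω
|Z| = √(42.00² + 357.0²) = 359.5 Ω
∠Z = arctan(357.0/42.00) = 83.29°
I = V/|Z| = 13.24 mA
P = VI cos φ = 4.76 × 0.01324 × cos(83.29°) = 7.365 mW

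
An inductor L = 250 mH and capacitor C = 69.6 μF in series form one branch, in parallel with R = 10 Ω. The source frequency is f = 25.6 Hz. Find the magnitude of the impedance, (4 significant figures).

ω = 2πf = 160.8 rad/s
X_L = ωL = 40.21 Ω
X_C = 1/(ωC) = 89.32 Ω
Branch 1: Z₁ = R = 10.00 Ω
Branch 2 (series LC): Z₂ = j(X_L − X_C) = −j49.11 Ω
Parallel: Z = Z₁Z₂/(Z₁+Z₂), |Z| = 9.799 Ω, ∠Z = -11.51°

9.799 Ω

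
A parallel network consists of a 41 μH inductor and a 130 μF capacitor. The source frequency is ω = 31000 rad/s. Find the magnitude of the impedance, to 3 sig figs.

0.308 Ω

X_L = ωL = 1.27 Ω
X_C = 1/(ωC) = 0.248 Ω
Parallel: admittances add. Y = 1/(jωL) + jωC
Y = (0 + j3.24) S
|Y| = 3.24 S → |Z| = 1/|Y| = 0.308 Ω, ∠Z = −∠Y = -90.0°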